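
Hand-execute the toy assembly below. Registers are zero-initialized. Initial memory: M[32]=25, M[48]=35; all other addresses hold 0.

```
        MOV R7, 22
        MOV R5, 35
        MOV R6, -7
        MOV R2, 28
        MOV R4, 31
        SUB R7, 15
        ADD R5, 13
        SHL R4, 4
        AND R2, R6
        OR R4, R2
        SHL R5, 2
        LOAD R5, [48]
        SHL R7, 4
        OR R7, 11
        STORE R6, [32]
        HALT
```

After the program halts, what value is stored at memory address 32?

-7

MOV R7, 22 → R7=22
MOV R5, 35 → R5=35
MOV R6, -7 → R6=-7
MOV R2, 28 → R2=28
MOV R4, 31 → R4=31
SUB R7, 15 → R7=22-15=7
ADD R5, 13 → R5=35+13=48
SHL R4, 4 → R4=31<<4=496
AND R2, R6 → R2=28&(-7)=24
OR R4, R2 → R4=496|24=504
SHL R5, 2 → R5=48<<2=192
LOAD R5, [48] → R5=M[48]=35
SHL R7, 4 → R7=7<<4=112
OR R7, 11 → R7=112|11=123
STORE R6, [32] → M[32]=-7
halt.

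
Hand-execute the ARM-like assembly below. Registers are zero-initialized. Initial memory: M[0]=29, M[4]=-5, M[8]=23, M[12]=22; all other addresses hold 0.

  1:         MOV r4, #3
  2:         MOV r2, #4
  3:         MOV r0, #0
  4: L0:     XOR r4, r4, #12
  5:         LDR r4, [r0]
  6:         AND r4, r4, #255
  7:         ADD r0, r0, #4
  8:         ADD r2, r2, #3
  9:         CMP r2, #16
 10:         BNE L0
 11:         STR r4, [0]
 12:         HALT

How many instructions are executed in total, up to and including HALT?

33

r4=3
r2=4
r0=0
r4=3^12=15
r4=M[0]=29
r4=29&255=29
r0=0+4=4
r2=4+3=7
CMP r2, #16  (cmp 7,16)
BNE L0: taken
r4=29^12=17
r4=M[4]=-5
r4=(-5)&255=251
r0=4+4=8
r2=7+3=10
CMP r2, #16  (cmp 10,16)
BNE L0: taken
r4=251^12=247
r4=M[8]=23
r4=23&255=23
r0=8+4=12
r2=10+3=13
CMP r2, #16  (cmp 13,16)
BNE L0: taken
r4=23^12=27
r4=M[12]=22
r4=22&255=22
r0=12+4=16
r2=13+3=16
CMP r2, #16  (cmp 16,16)
BNE L0: not taken
STR r4, [0] → M[0]=22
halt.
Total executed instructions: 33.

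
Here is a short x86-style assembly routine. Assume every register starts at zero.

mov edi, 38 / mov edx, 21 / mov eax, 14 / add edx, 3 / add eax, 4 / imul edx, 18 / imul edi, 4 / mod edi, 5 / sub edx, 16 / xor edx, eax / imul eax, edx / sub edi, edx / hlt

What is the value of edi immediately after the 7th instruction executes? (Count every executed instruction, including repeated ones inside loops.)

after mov edi, 38: edi=38
after mov edx, 21: edx=21
after mov eax, 14: eax=14
after add edx, 3: edx=21+3=24
after add eax, 4: eax=14+4=18
after imul edx, 18: edx=24*18=432
after imul edi, 4: edi=38*4=152
After step 7: edi = 152.

152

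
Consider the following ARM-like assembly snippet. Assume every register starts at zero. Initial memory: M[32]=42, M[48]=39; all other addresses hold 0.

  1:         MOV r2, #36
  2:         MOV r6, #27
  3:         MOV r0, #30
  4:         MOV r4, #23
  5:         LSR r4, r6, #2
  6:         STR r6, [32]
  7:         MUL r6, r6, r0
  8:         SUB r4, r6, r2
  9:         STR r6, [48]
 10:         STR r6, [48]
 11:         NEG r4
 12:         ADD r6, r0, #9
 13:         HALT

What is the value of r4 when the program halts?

MOV r2, #36 → r2=36
MOV r6, #27 → r6=27
MOV r0, #30 → r0=30
MOV r4, #23 → r4=23
LSR r4, r6, #2 → r4=27>>2=6
STR r6, [32] → M[32]=27
MUL r6, r6, r0 → r6=27*30=810
SUB r4, r6, r2 → r4=810-36=774
STR r6, [48] → M[48]=810
STR r6, [48] → M[48]=810
NEG r4 → r4=-(774)=-774
ADD r6, r0, #9 → r6=30+9=39
halt.

-774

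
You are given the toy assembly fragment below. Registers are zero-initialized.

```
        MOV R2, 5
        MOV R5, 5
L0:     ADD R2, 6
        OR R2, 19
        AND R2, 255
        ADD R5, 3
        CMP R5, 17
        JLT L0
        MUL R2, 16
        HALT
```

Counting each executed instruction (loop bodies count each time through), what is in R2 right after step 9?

33

after MOV R2, 5: R2=5
after MOV R5, 5: R5=5
after ADD R2, 6: R2=5+6=11
after OR R2, 19: R2=11|19=27
after AND R2, 255: R2=27&255=27
after ADD R5, 3: R5=5+3=8
CMP R5, 17  (cmp 8,17)
JLT L0: taken
after ADD R2, 6: R2=27+6=33
After step 9: R2 = 33.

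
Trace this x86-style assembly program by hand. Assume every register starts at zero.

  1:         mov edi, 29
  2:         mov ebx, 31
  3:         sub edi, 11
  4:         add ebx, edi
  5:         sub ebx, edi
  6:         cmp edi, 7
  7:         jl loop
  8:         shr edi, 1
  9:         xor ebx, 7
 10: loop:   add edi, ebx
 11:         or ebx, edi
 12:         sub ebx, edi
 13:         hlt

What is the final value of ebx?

24

mov edi, 29 → edi=29
mov ebx, 31 → ebx=31
sub edi, 11 → edi=29-11=18
add ebx, edi → ebx=31+18=49
sub ebx, edi → ebx=49-18=31
cmp edi, 7  (cmp 18,7)
jl loop: not taken
shr edi, 1 → edi=18>>1=9
xor ebx, 7 → ebx=31^7=24
add edi, ebx → edi=9+24=33
or ebx, edi → ebx=24|33=57
sub ebx, edi → ebx=57-33=24
halt.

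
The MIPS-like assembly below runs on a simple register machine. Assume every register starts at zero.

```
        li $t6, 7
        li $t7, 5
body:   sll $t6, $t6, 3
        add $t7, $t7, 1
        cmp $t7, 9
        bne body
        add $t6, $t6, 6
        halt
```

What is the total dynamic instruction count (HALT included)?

20

after li $t6, 7: $t6=7
after li $t7, 5: $t7=5
after sll $t6, $t6, 3: $t6=7<<3=56
after add $t7, $t7, 1: $t7=5+1=6
cmp $t7, 9  (cmp 6,9)
bne body: taken
after sll $t6, $t6, 3: $t6=56<<3=448
after add $t7, $t7, 1: $t7=6+1=7
cmp $t7, 9  (cmp 7,9)
bne body: taken
after sll $t6, $t6, 3: $t6=448<<3=3584
after add $t7, $t7, 1: $t7=7+1=8
cmp $t7, 9  (cmp 8,9)
bne body: taken
after sll $t6, $t6, 3: $t6=3584<<3=28672
after add $t7, $t7, 1: $t7=8+1=9
cmp $t7, 9  (cmp 9,9)
bne body: not taken
after add $t6, $t6, 6: $t6=28672+6=28678
halt.
Total executed instructions: 20.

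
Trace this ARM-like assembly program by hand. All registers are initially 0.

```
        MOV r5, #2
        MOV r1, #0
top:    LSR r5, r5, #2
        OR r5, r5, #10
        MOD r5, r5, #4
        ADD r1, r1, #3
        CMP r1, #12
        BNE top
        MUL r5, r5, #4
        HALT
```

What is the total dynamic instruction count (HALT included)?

r5=2
r1=0
r5=2>>2=0
r5=0|10=10
r5=10%4=2
r1=0+3=3
CMP r1, #12  (cmp 3,12)
BNE top: taken
r5=2>>2=0
r5=0|10=10
r5=10%4=2
r1=3+3=6
CMP r1, #12  (cmp 6,12)
BNE top: taken
r5=2>>2=0
r5=0|10=10
r5=10%4=2
r1=6+3=9
CMP r1, #12  (cmp 9,12)
BNE top: taken
r5=2>>2=0
r5=0|10=10
r5=10%4=2
r1=9+3=12
CMP r1, #12  (cmp 12,12)
BNE top: not taken
r5=2*4=8
halt.
Total executed instructions: 28.

28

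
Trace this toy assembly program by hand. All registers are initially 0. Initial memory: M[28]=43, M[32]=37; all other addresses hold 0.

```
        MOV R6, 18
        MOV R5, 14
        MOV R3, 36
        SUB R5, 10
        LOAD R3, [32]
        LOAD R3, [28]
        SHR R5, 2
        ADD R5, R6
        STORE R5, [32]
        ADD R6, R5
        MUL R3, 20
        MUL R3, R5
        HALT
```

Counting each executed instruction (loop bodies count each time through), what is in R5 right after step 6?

MOV R6, 18 → R6=18
MOV R5, 14 → R5=14
MOV R3, 36 → R3=36
SUB R5, 10 → R5=14-10=4
LOAD R3, [32] → R3=M[32]=37
LOAD R3, [28] → R3=M[28]=43
After step 6: R5 = 4.

4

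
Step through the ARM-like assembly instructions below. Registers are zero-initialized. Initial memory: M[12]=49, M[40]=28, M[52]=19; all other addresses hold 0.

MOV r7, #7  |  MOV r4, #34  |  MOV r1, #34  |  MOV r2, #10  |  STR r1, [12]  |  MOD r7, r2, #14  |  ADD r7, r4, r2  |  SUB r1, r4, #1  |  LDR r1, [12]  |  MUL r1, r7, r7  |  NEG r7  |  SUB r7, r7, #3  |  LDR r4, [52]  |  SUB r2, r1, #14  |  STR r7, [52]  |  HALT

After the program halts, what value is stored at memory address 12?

r7=7
r4=34
r1=34
r2=10
STR r1, [12] → M[12]=34
r7=10%14=10
r7=34+10=44
r1=34-1=33
r1=M[12]=34
r1=44*44=1936
r7=-(44)=-44
r7=(-44)-3=-47
r4=M[52]=19
r2=1936-14=1922
STR r7, [52] → M[52]=-47
halt.

34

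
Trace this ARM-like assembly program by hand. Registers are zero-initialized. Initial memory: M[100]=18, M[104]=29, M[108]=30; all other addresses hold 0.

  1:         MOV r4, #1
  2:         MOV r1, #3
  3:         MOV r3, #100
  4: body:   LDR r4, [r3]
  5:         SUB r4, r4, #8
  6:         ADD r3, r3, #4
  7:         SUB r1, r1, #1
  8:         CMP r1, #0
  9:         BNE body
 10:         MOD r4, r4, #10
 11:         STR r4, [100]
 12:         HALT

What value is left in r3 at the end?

112

r4=1
r1=3
r3=100
r4=M[100]=18
r4=18-8=10
r3=100+4=104
r1=3-1=2
CMP r1, #0  (cmp 2,0)
BNE body: taken
r4=M[104]=29
r4=29-8=21
r3=104+4=108
r1=2-1=1
CMP r1, #0  (cmp 1,0)
BNE body: taken
r4=M[108]=30
r4=30-8=22
r3=108+4=112
r1=1-1=0
CMP r1, #0  (cmp 0,0)
BNE body: not taken
r4=22%10=2
STR r4, [100] → M[100]=2
halt.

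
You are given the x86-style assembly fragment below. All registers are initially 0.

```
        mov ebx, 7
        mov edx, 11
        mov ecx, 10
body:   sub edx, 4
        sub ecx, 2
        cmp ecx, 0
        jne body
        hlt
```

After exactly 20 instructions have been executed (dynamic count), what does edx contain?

-9

mov ebx, 7 → ebx=7
mov edx, 11 → edx=11
mov ecx, 10 → ecx=10
sub edx, 4 → edx=11-4=7
sub ecx, 2 → ecx=10-2=8
cmp ecx, 0  (cmp 8,0)
jne body: taken
sub edx, 4 → edx=7-4=3
sub ecx, 2 → ecx=8-2=6
cmp ecx, 0  (cmp 6,0)
jne body: taken
sub edx, 4 → edx=3-4=-1
sub ecx, 2 → ecx=6-2=4
cmp ecx, 0  (cmp 4,0)
jne body: taken
sub edx, 4 → edx=(-1)-4=-5
sub ecx, 2 → ecx=4-2=2
cmp ecx, 0  (cmp 2,0)
jne body: taken
sub edx, 4 → edx=(-5)-4=-9
After step 20: edx = -9.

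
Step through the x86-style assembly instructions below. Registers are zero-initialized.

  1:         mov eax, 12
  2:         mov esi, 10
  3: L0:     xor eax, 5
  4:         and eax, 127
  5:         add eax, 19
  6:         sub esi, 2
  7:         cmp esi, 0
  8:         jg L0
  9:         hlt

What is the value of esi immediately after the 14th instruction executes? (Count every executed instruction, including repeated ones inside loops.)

6

mov eax, 12 → eax=12
mov esi, 10 → esi=10
xor eax, 5 → eax=12^5=9
and eax, 127 → eax=9&127=9
add eax, 19 → eax=9+19=28
sub esi, 2 → esi=10-2=8
cmp esi, 0  (cmp 8,0)
jg L0: taken
xor eax, 5 → eax=28^5=25
and eax, 127 → eax=25&127=25
add eax, 19 → eax=25+19=44
sub esi, 2 → esi=8-2=6
cmp esi, 0  (cmp 6,0)
jg L0: taken
After step 14: esi = 6.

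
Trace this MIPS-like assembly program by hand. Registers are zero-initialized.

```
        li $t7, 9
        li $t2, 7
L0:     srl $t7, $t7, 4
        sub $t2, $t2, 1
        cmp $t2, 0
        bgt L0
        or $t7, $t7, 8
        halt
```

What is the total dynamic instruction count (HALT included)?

$t7=9
$t2=7
$t7=9>>4=0
$t2=7-1=6
cmp $t2, 0  (cmp 6,0)
bgt L0: taken
$t7=0>>4=0
$t2=6-1=5
cmp $t2, 0  (cmp 5,0)
bgt L0: taken
$t7=0>>4=0
$t2=5-1=4
cmp $t2, 0  (cmp 4,0)
bgt L0: taken
$t7=0>>4=0
$t2=4-1=3
cmp $t2, 0  (cmp 3,0)
bgt L0: taken
$t7=0>>4=0
$t2=3-1=2
cmp $t2, 0  (cmp 2,0)
bgt L0: taken
$t7=0>>4=0
$t2=2-1=1
cmp $t2, 0  (cmp 1,0)
bgt L0: taken
$t7=0>>4=0
$t2=1-1=0
cmp $t2, 0  (cmp 0,0)
bgt L0: not taken
$t7=0|8=8
halt.
Total executed instructions: 32.

32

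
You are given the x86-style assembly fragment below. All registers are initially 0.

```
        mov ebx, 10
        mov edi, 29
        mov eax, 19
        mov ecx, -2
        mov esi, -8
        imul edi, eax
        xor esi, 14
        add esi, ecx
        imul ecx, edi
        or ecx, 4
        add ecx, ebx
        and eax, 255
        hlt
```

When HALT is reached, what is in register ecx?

-1088

ebx=10
edi=29
eax=19
ecx=-2
esi=-8
edi=29*19=551
esi=(-8)^14=-10
esi=(-10)+(-2)=-12
ecx=(-2)*551=-1102
ecx=(-1102)|4=-1098
ecx=(-1098)+10=-1088
eax=19&255=19
halt.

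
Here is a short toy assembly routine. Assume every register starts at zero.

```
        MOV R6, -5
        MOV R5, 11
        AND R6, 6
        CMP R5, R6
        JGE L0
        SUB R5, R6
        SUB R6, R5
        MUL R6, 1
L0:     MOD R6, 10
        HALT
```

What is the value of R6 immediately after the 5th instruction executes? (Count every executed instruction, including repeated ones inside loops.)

2

MOV R6, -5 → R6=-5
MOV R5, 11 → R5=11
AND R6, 6 → R6=(-5)&6=2
CMP R5, R6  (cmp 11,2)
JGE L0: taken
After step 5: R6 = 2.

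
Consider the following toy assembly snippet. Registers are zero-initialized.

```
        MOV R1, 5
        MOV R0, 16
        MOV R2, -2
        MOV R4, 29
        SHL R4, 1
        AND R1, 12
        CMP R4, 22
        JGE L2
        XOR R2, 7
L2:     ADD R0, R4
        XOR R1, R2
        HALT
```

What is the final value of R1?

MOV R1, 5 → R1=5
MOV R0, 16 → R0=16
MOV R2, -2 → R2=-2
MOV R4, 29 → R4=29
SHL R4, 1 → R4=29<<1=58
AND R1, 12 → R1=5&12=4
CMP R4, 22  (cmp 58,22)
JGE L2: taken
ADD R0, R4 → R0=16+58=74
XOR R1, R2 → R1=4^(-2)=-6
halt.

-6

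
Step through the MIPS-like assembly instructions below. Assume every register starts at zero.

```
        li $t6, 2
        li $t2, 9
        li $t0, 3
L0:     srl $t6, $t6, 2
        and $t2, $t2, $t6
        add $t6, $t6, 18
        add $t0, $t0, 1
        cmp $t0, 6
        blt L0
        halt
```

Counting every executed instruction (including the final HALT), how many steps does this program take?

22

li $t6, 2 → $t6=2
li $t2, 9 → $t2=9
li $t0, 3 → $t0=3
srl $t6, $t6, 2 → $t6=2>>2=0
and $t2, $t2, $t6 → $t2=9&0=0
add $t6, $t6, 18 → $t6=0+18=18
add $t0, $t0, 1 → $t0=3+1=4
cmp $t0, 6  (cmp 4,6)
blt L0: taken
srl $t6, $t6, 2 → $t6=18>>2=4
and $t2, $t2, $t6 → $t2=0&4=0
add $t6, $t6, 18 → $t6=4+18=22
add $t0, $t0, 1 → $t0=4+1=5
cmp $t0, 6  (cmp 5,6)
blt L0: taken
srl $t6, $t6, 2 → $t6=22>>2=5
and $t2, $t2, $t6 → $t2=0&5=0
add $t6, $t6, 18 → $t6=5+18=23
add $t0, $t0, 1 → $t0=5+1=6
cmp $t0, 6  (cmp 6,6)
blt L0: not taken
halt.
Total executed instructions: 22.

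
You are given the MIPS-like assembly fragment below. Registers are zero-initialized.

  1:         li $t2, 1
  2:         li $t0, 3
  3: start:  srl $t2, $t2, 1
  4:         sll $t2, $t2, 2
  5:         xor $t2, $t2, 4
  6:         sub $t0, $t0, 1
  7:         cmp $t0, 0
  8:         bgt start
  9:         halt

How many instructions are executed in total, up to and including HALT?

after li $t2, 1: $t2=1
after li $t0, 3: $t0=3
after srl $t2, $t2, 1: $t2=1>>1=0
after sll $t2, $t2, 2: $t2=0<<2=0
after xor $t2, $t2, 4: $t2=0^4=4
after sub $t0, $t0, 1: $t0=3-1=2
cmp $t0, 0  (cmp 2,0)
bgt start: taken
after srl $t2, $t2, 1: $t2=4>>1=2
after sll $t2, $t2, 2: $t2=2<<2=8
after xor $t2, $t2, 4: $t2=8^4=12
after sub $t0, $t0, 1: $t0=2-1=1
cmp $t0, 0  (cmp 1,0)
bgt start: taken
after srl $t2, $t2, 1: $t2=12>>1=6
after sll $t2, $t2, 2: $t2=6<<2=24
after xor $t2, $t2, 4: $t2=24^4=28
after sub $t0, $t0, 1: $t0=1-1=0
cmp $t0, 0  (cmp 0,0)
bgt start: not taken
halt.
Total executed instructions: 21.

21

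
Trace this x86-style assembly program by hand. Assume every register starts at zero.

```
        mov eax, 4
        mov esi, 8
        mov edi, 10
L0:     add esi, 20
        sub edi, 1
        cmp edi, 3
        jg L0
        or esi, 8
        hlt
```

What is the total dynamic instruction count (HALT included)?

33

after mov eax, 4: eax=4
after mov esi, 8: esi=8
after mov edi, 10: edi=10
after add esi, 20: esi=8+20=28
after sub edi, 1: edi=10-1=9
cmp edi, 3  (cmp 9,3)
jg L0: taken
after add esi, 20: esi=28+20=48
after sub edi, 1: edi=9-1=8
cmp edi, 3  (cmp 8,3)
jg L0: taken
after add esi, 20: esi=48+20=68
after sub edi, 1: edi=8-1=7
cmp edi, 3  (cmp 7,3)
jg L0: taken
after add esi, 20: esi=68+20=88
after sub edi, 1: edi=7-1=6
cmp edi, 3  (cmp 6,3)
jg L0: taken
after add esi, 20: esi=88+20=108
after sub edi, 1: edi=6-1=5
cmp edi, 3  (cmp 5,3)
jg L0: taken
after add esi, 20: esi=108+20=128
after sub edi, 1: edi=5-1=4
cmp edi, 3  (cmp 4,3)
jg L0: taken
after add esi, 20: esi=128+20=148
after sub edi, 1: edi=4-1=3
cmp edi, 3  (cmp 3,3)
jg L0: not taken
after or esi, 8: esi=148|8=156
halt.
Total executed instructions: 33.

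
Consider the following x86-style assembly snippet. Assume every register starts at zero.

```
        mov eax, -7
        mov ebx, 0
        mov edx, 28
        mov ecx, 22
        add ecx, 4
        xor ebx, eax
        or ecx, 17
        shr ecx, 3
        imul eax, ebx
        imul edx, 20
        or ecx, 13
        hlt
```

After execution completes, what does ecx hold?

15

mov eax, -7 → eax=-7
mov ebx, 0 → ebx=0
mov edx, 28 → edx=28
mov ecx, 22 → ecx=22
add ecx, 4 → ecx=22+4=26
xor ebx, eax → ebx=0^(-7)=-7
or ecx, 17 → ecx=26|17=27
shr ecx, 3 → ecx=27>>3=3
imul eax, ebx → eax=(-7)*(-7)=49
imul edx, 20 → edx=28*20=560
or ecx, 13 → ecx=3|13=15
halt.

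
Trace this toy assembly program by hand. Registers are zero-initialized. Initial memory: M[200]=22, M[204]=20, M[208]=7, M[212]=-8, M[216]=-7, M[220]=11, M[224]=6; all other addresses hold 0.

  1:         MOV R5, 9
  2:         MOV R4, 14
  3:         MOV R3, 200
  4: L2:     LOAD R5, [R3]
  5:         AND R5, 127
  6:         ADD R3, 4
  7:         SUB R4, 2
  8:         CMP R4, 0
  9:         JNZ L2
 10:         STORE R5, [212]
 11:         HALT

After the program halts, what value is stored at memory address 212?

6

after MOV R5, 9: R5=9
after MOV R4, 14: R4=14
after MOV R3, 200: R3=200
after LOAD R5, [R3]: R5=M[200]=22
after AND R5, 127: R5=22&127=22
after ADD R3, 4: R3=200+4=204
after SUB R4, 2: R4=14-2=12
CMP R4, 0  (cmp 12,0)
JNZ L2: taken
after LOAD R5, [R3]: R5=M[204]=20
after AND R5, 127: R5=20&127=20
after ADD R3, 4: R3=204+4=208
after SUB R4, 2: R4=12-2=10
CMP R4, 0  (cmp 10,0)
JNZ L2: taken
after LOAD R5, [R3]: R5=M[208]=7
after AND R5, 127: R5=7&127=7
after ADD R3, 4: R3=208+4=212
after SUB R4, 2: R4=10-2=8
CMP R4, 0  (cmp 8,0)
JNZ L2: taken
after LOAD R5, [R3]: R5=M[212]=-8
after AND R5, 127: R5=(-8)&127=120
after ADD R3, 4: R3=212+4=216
after SUB R4, 2: R4=8-2=6
CMP R4, 0  (cmp 6,0)
JNZ L2: taken
after LOAD R5, [R3]: R5=M[216]=-7
after AND R5, 127: R5=(-7)&127=121
after ADD R3, 4: R3=216+4=220
after SUB R4, 2: R4=6-2=4
CMP R4, 0  (cmp 4,0)
JNZ L2: taken
after LOAD R5, [R3]: R5=M[220]=11
after AND R5, 127: R5=11&127=11
after ADD R3, 4: R3=220+4=224
after SUB R4, 2: R4=4-2=2
CMP R4, 0  (cmp 2,0)
JNZ L2: taken
after LOAD R5, [R3]: R5=M[224]=6
after AND R5, 127: R5=6&127=6
after ADD R3, 4: R3=224+4=228
after SUB R4, 2: R4=2-2=0
CMP R4, 0  (cmp 0,0)
JNZ L2: not taken
STORE R5, [212] → M[212]=6
halt.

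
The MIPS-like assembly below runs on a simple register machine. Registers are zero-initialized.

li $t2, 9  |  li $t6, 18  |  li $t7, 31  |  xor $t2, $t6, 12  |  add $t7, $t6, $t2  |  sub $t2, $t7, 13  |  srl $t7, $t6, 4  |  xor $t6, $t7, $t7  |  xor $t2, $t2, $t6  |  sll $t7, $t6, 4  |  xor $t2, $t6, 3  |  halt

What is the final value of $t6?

after li $t2, 9: $t2=9
after li $t6, 18: $t6=18
after li $t7, 31: $t7=31
after xor $t2, $t6, 12: $t2=18^12=30
after add $t7, $t6, $t2: $t7=18+30=48
after sub $t2, $t7, 13: $t2=48-13=35
after srl $t7, $t6, 4: $t7=18>>4=1
after xor $t6, $t7, $t7: $t6=1^1=0
after xor $t2, $t2, $t6: $t2=35^0=35
after sll $t7, $t6, 4: $t7=0<<4=0
after xor $t2, $t6, 3: $t2=0^3=3
halt.

0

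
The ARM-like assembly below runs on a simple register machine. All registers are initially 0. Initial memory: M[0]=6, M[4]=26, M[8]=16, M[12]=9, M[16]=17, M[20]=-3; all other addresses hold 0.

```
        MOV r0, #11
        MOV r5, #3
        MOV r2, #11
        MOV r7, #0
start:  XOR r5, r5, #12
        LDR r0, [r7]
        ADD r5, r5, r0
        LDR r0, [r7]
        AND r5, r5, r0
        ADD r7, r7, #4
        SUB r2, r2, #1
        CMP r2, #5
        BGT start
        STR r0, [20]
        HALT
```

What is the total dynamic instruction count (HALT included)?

60

r0=11
r5=3
r2=11
r7=0
r5=3^12=15
r0=M[0]=6
r5=15+6=21
r0=M[0]=6
r5=21&6=4
r7=0+4=4
r2=11-1=10
CMP r2, #5  (cmp 10,5)
BGT start: taken
r5=4^12=8
r0=M[4]=26
r5=8+26=34
r0=M[4]=26
r5=34&26=2
r7=4+4=8
r2=10-1=9
CMP r2, #5  (cmp 9,5)
BGT start: taken
r5=2^12=14
r0=M[8]=16
r5=14+16=30
r0=M[8]=16
r5=30&16=16
r7=8+4=12
r2=9-1=8
CMP r2, #5  (cmp 8,5)
BGT start: taken
r5=16^12=28
r0=M[12]=9
r5=28+9=37
r0=M[12]=9
r5=37&9=1
r7=12+4=16
r2=8-1=7
CMP r2, #5  (cmp 7,5)
BGT start: taken
r5=1^12=13
r0=M[16]=17
r5=13+17=30
r0=M[16]=17
r5=30&17=16
r7=16+4=20
r2=7-1=6
CMP r2, #5  (cmp 6,5)
BGT start: taken
r5=16^12=28
r0=M[20]=-3
r5=28+(-3)=25
r0=M[20]=-3
r5=25&(-3)=25
r7=20+4=24
r2=6-1=5
CMP r2, #5  (cmp 5,5)
BGT start: not taken
STR r0, [20] → M[20]=-3
halt.
Total executed instructions: 60.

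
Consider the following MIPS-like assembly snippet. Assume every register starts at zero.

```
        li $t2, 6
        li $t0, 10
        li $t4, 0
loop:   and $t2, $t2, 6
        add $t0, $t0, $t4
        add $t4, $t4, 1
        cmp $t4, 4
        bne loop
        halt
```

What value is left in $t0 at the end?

after li $t2, 6: $t2=6
after li $t0, 10: $t0=10
after li $t4, 0: $t4=0
after and $t2, $t2, 6: $t2=6&6=6
after add $t0, $t0, $t4: $t0=10+0=10
after add $t4, $t4, 1: $t4=0+1=1
cmp $t4, 4  (cmp 1,4)
bne loop: taken
after and $t2, $t2, 6: $t2=6&6=6
after add $t0, $t0, $t4: $t0=10+1=11
after add $t4, $t4, 1: $t4=1+1=2
cmp $t4, 4  (cmp 2,4)
bne loop: taken
after and $t2, $t2, 6: $t2=6&6=6
after add $t0, $t0, $t4: $t0=11+2=13
after add $t4, $t4, 1: $t4=2+1=3
cmp $t4, 4  (cmp 3,4)
bne loop: taken
after and $t2, $t2, 6: $t2=6&6=6
after add $t0, $t0, $t4: $t0=13+3=16
after add $t4, $t4, 1: $t4=3+1=4
cmp $t4, 4  (cmp 4,4)
bne loop: not taken
halt.

16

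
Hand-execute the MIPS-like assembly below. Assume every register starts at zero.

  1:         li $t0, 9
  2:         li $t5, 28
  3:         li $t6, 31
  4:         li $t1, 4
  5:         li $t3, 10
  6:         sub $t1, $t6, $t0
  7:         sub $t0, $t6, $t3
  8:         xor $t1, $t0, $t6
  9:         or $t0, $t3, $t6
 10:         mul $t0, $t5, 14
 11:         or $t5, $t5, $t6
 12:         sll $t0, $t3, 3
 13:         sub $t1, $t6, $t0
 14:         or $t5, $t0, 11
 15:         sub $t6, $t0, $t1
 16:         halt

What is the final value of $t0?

li $t0, 9 → $t0=9
li $t5, 28 → $t5=28
li $t6, 31 → $t6=31
li $t1, 4 → $t1=4
li $t3, 10 → $t3=10
sub $t1, $t6, $t0 → $t1=31-9=22
sub $t0, $t6, $t3 → $t0=31-10=21
xor $t1, $t0, $t6 → $t1=21^31=10
or $t0, $t3, $t6 → $t0=10|31=31
mul $t0, $t5, 14 → $t0=28*14=392
or $t5, $t5, $t6 → $t5=28|31=31
sll $t0, $t3, 3 → $t0=10<<3=80
sub $t1, $t6, $t0 → $t1=31-80=-49
or $t5, $t0, 11 → $t5=80|11=91
sub $t6, $t0, $t1 → $t6=80-(-49)=129
halt.

80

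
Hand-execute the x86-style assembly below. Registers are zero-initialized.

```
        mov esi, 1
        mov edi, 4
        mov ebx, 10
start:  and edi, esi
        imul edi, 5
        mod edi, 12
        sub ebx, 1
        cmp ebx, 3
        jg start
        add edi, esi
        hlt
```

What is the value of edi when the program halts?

1

mov esi, 1 → esi=1
mov edi, 4 → edi=4
mov ebx, 10 → ebx=10
and edi, esi → edi=4&1=0
imul edi, 5 → edi=0*5=0
mod edi, 12 → edi=0%12=0
sub ebx, 1 → ebx=10-1=9
cmp ebx, 3  (cmp 9,3)
jg start: taken
and edi, esi → edi=0&1=0
imul edi, 5 → edi=0*5=0
mod edi, 12 → edi=0%12=0
sub ebx, 1 → ebx=9-1=8
cmp ebx, 3  (cmp 8,3)
jg start: taken
and edi, esi → edi=0&1=0
imul edi, 5 → edi=0*5=0
mod edi, 12 → edi=0%12=0
sub ebx, 1 → ebx=8-1=7
cmp ebx, 3  (cmp 7,3)
jg start: taken
and edi, esi → edi=0&1=0
imul edi, 5 → edi=0*5=0
mod edi, 12 → edi=0%12=0
sub ebx, 1 → ebx=7-1=6
cmp ebx, 3  (cmp 6,3)
jg start: taken
and edi, esi → edi=0&1=0
imul edi, 5 → edi=0*5=0
mod edi, 12 → edi=0%12=0
sub ebx, 1 → ebx=6-1=5
cmp ebx, 3  (cmp 5,3)
jg start: taken
and edi, esi → edi=0&1=0
imul edi, 5 → edi=0*5=0
mod edi, 12 → edi=0%12=0
sub ebx, 1 → ebx=5-1=4
cmp ebx, 3  (cmp 4,3)
jg start: taken
and edi, esi → edi=0&1=0
imul edi, 5 → edi=0*5=0
mod edi, 12 → edi=0%12=0
sub ebx, 1 → ebx=4-1=3
cmp ebx, 3  (cmp 3,3)
jg start: not taken
add edi, esi → edi=0+1=1
halt.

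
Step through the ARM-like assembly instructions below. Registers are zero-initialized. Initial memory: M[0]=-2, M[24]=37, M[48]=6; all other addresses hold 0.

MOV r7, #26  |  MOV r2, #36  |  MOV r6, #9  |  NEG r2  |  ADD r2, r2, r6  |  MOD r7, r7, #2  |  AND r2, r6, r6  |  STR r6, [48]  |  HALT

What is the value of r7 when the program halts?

0

r7=26
r2=36
r6=9
r2=-(36)=-36
r2=(-36)+9=-27
r7=26%2=0
r2=9&9=9
STR r6, [48] → M[48]=9
halt.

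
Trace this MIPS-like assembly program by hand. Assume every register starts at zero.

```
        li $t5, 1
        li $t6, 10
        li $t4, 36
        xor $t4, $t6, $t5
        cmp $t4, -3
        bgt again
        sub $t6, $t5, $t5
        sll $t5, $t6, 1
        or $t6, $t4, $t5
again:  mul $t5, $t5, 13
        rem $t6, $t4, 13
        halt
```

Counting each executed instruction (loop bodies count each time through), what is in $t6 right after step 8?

11

$t5=1
$t6=10
$t4=36
$t4=10^1=11
cmp $t4, -3  (cmp 11,-3)
bgt again: taken
$t5=1*13=13
$t6=11%13=11
After step 8: $t6 = 11.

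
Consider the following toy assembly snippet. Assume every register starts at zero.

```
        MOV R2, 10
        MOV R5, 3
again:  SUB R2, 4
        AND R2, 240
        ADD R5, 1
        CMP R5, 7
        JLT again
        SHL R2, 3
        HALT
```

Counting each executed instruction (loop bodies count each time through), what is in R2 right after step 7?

0

after MOV R2, 10: R2=10
after MOV R5, 3: R5=3
after SUB R2, 4: R2=10-4=6
after AND R2, 240: R2=6&240=0
after ADD R5, 1: R5=3+1=4
CMP R5, 7  (cmp 4,7)
JLT again: taken
After step 7: R2 = 0.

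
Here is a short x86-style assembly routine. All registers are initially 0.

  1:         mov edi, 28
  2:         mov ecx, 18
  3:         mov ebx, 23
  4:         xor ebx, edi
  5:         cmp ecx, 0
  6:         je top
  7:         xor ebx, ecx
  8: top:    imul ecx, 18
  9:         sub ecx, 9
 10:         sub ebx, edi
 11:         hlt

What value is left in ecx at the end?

mov edi, 28 → edi=28
mov ecx, 18 → ecx=18
mov ebx, 23 → ebx=23
xor ebx, edi → ebx=23^28=11
cmp ecx, 0  (cmp 18,0)
je top: not taken
xor ebx, ecx → ebx=11^18=25
imul ecx, 18 → ecx=18*18=324
sub ecx, 9 → ecx=324-9=315
sub ebx, edi → ebx=25-28=-3
halt.

315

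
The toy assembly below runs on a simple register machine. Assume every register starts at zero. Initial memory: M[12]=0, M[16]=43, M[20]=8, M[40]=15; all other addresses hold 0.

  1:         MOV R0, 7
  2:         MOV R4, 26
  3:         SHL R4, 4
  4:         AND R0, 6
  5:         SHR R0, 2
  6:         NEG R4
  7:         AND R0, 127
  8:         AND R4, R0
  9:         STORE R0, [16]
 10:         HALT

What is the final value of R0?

1

R0=7
R4=26
R4=26<<4=416
R0=7&6=6
R0=6>>2=1
R4=-(416)=-416
R0=1&127=1
R4=(-416)&1=0
STORE R0, [16] → M[16]=1
halt.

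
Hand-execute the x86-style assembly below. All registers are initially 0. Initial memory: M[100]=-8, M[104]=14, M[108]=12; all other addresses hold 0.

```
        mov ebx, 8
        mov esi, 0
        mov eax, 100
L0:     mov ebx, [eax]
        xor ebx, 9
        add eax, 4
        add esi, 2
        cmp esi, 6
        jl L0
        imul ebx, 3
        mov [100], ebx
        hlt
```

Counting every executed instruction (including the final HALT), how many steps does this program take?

mov ebx, 8 → ebx=8
mov esi, 0 → esi=0
mov eax, 100 → eax=100
mov ebx, [eax] → ebx=M[100]=-8
xor ebx, 9 → ebx=(-8)^9=-15
add eax, 4 → eax=100+4=104
add esi, 2 → esi=0+2=2
cmp esi, 6  (cmp 2,6)
jl L0: taken
mov ebx, [eax] → ebx=M[104]=14
xor ebx, 9 → ebx=14^9=7
add eax, 4 → eax=104+4=108
add esi, 2 → esi=2+2=4
cmp esi, 6  (cmp 4,6)
jl L0: taken
mov ebx, [eax] → ebx=M[108]=12
xor ebx, 9 → ebx=12^9=5
add eax, 4 → eax=108+4=112
add esi, 2 → esi=4+2=6
cmp esi, 6  (cmp 6,6)
jl L0: not taken
imul ebx, 3 → ebx=5*3=15
mov [100], ebx → M[100]=15
halt.
Total executed instructions: 24.

24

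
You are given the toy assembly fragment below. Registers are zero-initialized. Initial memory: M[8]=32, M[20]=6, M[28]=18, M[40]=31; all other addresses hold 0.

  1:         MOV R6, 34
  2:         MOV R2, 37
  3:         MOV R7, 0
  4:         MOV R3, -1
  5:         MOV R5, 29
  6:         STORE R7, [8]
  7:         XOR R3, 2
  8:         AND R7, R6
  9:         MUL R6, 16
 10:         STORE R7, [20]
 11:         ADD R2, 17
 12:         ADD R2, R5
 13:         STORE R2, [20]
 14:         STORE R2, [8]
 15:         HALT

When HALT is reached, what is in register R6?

544

R6=34
R2=37
R7=0
R3=-1
R5=29
STORE R7, [8] → M[8]=0
R3=(-1)^2=-3
R7=0&34=0
R6=34*16=544
STORE R7, [20] → M[20]=0
R2=37+17=54
R2=54+29=83
STORE R2, [20] → M[20]=83
STORE R2, [8] → M[8]=83
halt.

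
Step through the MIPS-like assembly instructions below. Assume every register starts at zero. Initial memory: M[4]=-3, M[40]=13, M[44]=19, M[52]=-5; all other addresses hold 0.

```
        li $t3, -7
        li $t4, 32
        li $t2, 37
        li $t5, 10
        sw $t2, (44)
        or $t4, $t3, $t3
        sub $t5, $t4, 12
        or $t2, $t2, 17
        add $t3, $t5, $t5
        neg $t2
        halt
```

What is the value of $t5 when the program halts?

after li $t3, -7: $t3=-7
after li $t4, 32: $t4=32
after li $t2, 37: $t2=37
after li $t5, 10: $t5=10
sw $t2, (44) → M[44]=37
after or $t4, $t3, $t3: $t4=(-7)|(-7)=-7
after sub $t5, $t4, 12: $t5=(-7)-12=-19
after or $t2, $t2, 17: $t2=37|17=53
after add $t3, $t5, $t5: $t3=(-19)+(-19)=-38
after neg $t2: $t2=-(53)=-53
halt.

-19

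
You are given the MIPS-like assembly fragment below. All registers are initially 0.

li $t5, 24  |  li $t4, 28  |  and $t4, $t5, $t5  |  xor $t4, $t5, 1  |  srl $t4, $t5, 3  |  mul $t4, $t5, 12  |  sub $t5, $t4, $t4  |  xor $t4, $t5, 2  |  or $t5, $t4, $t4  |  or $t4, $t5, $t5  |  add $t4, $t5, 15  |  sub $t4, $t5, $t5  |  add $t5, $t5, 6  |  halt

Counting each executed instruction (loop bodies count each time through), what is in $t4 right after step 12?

0

$t5=24
$t4=28
$t4=24&24=24
$t4=24^1=25
$t4=24>>3=3
$t4=24*12=288
$t5=288-288=0
$t4=0^2=2
$t5=2|2=2
$t4=2|2=2
$t4=2+15=17
$t4=2-2=0
After step 12: $t4 = 0.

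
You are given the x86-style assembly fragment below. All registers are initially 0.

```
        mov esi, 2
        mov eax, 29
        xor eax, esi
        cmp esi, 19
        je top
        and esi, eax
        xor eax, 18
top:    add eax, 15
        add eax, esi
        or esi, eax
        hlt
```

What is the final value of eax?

30

mov esi, 2 → esi=2
mov eax, 29 → eax=29
xor eax, esi → eax=29^2=31
cmp esi, 19  (cmp 2,19)
je top: not taken
and esi, eax → esi=2&31=2
xor eax, 18 → eax=31^18=13
add eax, 15 → eax=13+15=28
add eax, esi → eax=28+2=30
or esi, eax → esi=2|30=30
halt.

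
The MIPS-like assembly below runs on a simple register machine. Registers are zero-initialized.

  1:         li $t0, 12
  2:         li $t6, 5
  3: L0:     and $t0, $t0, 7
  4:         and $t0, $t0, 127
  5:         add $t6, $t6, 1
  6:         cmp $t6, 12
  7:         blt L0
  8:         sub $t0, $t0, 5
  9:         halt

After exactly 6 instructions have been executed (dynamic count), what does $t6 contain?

6

li $t0, 12 → $t0=12
li $t6, 5 → $t6=5
and $t0, $t0, 7 → $t0=12&7=4
and $t0, $t0, 127 → $t0=4&127=4
add $t6, $t6, 1 → $t6=5+1=6
cmp $t6, 12  (cmp 6,12)
After step 6: $t6 = 6.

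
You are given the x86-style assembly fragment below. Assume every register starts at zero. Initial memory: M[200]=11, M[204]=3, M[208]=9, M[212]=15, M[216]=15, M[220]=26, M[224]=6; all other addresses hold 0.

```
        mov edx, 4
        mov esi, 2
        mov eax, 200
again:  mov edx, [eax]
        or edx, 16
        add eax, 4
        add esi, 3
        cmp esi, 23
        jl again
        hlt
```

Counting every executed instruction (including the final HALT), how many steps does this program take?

46

mov edx, 4 → edx=4
mov esi, 2 → esi=2
mov eax, 200 → eax=200
mov edx, [eax] → edx=M[200]=11
or edx, 16 → edx=11|16=27
add eax, 4 → eax=200+4=204
add esi, 3 → esi=2+3=5
cmp esi, 23  (cmp 5,23)
jl again: taken
mov edx, [eax] → edx=M[204]=3
or edx, 16 → edx=3|16=19
add eax, 4 → eax=204+4=208
add esi, 3 → esi=5+3=8
cmp esi, 23  (cmp 8,23)
jl again: taken
mov edx, [eax] → edx=M[208]=9
or edx, 16 → edx=9|16=25
add eax, 4 → eax=208+4=212
add esi, 3 → esi=8+3=11
cmp esi, 23  (cmp 11,23)
jl again: taken
mov edx, [eax] → edx=M[212]=15
or edx, 16 → edx=15|16=31
add eax, 4 → eax=212+4=216
add esi, 3 → esi=11+3=14
cmp esi, 23  (cmp 14,23)
jl again: taken
mov edx, [eax] → edx=M[216]=15
or edx, 16 → edx=15|16=31
add eax, 4 → eax=216+4=220
add esi, 3 → esi=14+3=17
cmp esi, 23  (cmp 17,23)
jl again: taken
mov edx, [eax] → edx=M[220]=26
or edx, 16 → edx=26|16=26
add eax, 4 → eax=220+4=224
add esi, 3 → esi=17+3=20
cmp esi, 23  (cmp 20,23)
jl again: taken
mov edx, [eax] → edx=M[224]=6
or edx, 16 → edx=6|16=22
add eax, 4 → eax=224+4=228
add esi, 3 → esi=20+3=23
cmp esi, 23  (cmp 23,23)
jl again: not taken
halt.
Total executed instructions: 46.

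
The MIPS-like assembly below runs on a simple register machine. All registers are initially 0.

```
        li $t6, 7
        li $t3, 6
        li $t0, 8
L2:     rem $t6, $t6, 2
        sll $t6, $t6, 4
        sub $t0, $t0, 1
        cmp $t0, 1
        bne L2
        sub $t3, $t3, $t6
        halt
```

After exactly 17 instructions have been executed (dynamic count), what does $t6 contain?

after li $t6, 7: $t6=7
after li $t3, 6: $t3=6
after li $t0, 8: $t0=8
after rem $t6, $t6, 2: $t6=7%2=1
after sll $t6, $t6, 4: $t6=1<<4=16
after sub $t0, $t0, 1: $t0=8-1=7
cmp $t0, 1  (cmp 7,1)
bne L2: taken
after rem $t6, $t6, 2: $t6=16%2=0
after sll $t6, $t6, 4: $t6=0<<4=0
after sub $t0, $t0, 1: $t0=7-1=6
cmp $t0, 1  (cmp 6,1)
bne L2: taken
after rem $t6, $t6, 2: $t6=0%2=0
after sll $t6, $t6, 4: $t6=0<<4=0
after sub $t0, $t0, 1: $t0=6-1=5
cmp $t0, 1  (cmp 5,1)
After step 17: $t6 = 0.

0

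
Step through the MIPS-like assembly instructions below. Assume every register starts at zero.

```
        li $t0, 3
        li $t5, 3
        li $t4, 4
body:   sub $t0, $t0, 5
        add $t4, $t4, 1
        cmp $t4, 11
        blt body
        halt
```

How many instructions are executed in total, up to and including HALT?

32

after li $t0, 3: $t0=3
after li $t5, 3: $t5=3
after li $t4, 4: $t4=4
after sub $t0, $t0, 5: $t0=3-5=-2
after add $t4, $t4, 1: $t4=4+1=5
cmp $t4, 11  (cmp 5,11)
blt body: taken
after sub $t0, $t0, 5: $t0=(-2)-5=-7
after add $t4, $t4, 1: $t4=5+1=6
cmp $t4, 11  (cmp 6,11)
blt body: taken
after sub $t0, $t0, 5: $t0=(-7)-5=-12
after add $t4, $t4, 1: $t4=6+1=7
cmp $t4, 11  (cmp 7,11)
blt body: taken
after sub $t0, $t0, 5: $t0=(-12)-5=-17
after add $t4, $t4, 1: $t4=7+1=8
cmp $t4, 11  (cmp 8,11)
blt body: taken
after sub $t0, $t0, 5: $t0=(-17)-5=-22
after add $t4, $t4, 1: $t4=8+1=9
cmp $t4, 11  (cmp 9,11)
blt body: taken
after sub $t0, $t0, 5: $t0=(-22)-5=-27
after add $t4, $t4, 1: $t4=9+1=10
cmp $t4, 11  (cmp 10,11)
blt body: taken
after sub $t0, $t0, 5: $t0=(-27)-5=-32
after add $t4, $t4, 1: $t4=10+1=11
cmp $t4, 11  (cmp 11,11)
blt body: not taken
halt.
Total executed instructions: 32.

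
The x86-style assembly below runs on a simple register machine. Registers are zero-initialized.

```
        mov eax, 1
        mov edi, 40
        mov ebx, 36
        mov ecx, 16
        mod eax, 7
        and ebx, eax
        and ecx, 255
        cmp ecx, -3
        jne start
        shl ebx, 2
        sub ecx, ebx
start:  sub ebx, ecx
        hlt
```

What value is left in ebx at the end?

after mov eax, 1: eax=1
after mov edi, 40: edi=40
after mov ebx, 36: ebx=36
after mov ecx, 16: ecx=16
after mod eax, 7: eax=1%7=1
after and ebx, eax: ebx=36&1=0
after and ecx, 255: ecx=16&255=16
cmp ecx, -3  (cmp 16,-3)
jne start: taken
after sub ebx, ecx: ebx=0-16=-16
halt.

-16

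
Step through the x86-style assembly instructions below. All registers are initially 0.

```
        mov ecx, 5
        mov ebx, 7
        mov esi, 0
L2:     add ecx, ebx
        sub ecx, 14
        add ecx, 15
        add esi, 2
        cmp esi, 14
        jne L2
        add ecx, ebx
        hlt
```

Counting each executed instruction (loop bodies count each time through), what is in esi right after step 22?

ecx=5
ebx=7
esi=0
ecx=5+7=12
ecx=12-14=-2
ecx=(-2)+15=13
esi=0+2=2
cmp esi, 14  (cmp 2,14)
jne L2: taken
ecx=13+7=20
ecx=20-14=6
ecx=6+15=21
esi=2+2=4
cmp esi, 14  (cmp 4,14)
jne L2: taken
ecx=21+7=28
ecx=28-14=14
ecx=14+15=29
esi=4+2=6
cmp esi, 14  (cmp 6,14)
jne L2: taken
ecx=29+7=36
After step 22: esi = 6.

6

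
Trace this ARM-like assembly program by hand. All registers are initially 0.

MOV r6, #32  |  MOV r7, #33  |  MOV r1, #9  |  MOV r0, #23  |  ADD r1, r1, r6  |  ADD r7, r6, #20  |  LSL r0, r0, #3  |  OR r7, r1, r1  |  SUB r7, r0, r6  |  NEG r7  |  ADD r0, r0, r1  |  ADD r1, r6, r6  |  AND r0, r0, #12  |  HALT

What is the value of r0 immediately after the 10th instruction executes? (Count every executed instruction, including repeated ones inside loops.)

184

after MOV r6, #32: r6=32
after MOV r7, #33: r7=33
after MOV r1, #9: r1=9
after MOV r0, #23: r0=23
after ADD r1, r1, r6: r1=9+32=41
after ADD r7, r6, #20: r7=32+20=52
after LSL r0, r0, #3: r0=23<<3=184
after OR r7, r1, r1: r7=41|41=41
after SUB r7, r0, r6: r7=184-32=152
after NEG r7: r7=-(152)=-152
After step 10: r0 = 184.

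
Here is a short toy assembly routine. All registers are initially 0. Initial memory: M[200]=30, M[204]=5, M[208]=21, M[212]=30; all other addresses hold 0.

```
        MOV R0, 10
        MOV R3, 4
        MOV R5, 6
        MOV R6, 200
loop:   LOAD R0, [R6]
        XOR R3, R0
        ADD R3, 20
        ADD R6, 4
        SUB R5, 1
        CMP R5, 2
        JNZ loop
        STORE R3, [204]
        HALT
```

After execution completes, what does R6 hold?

216

after MOV R0, 10: R0=10
after MOV R3, 4: R3=4
after MOV R5, 6: R5=6
after MOV R6, 200: R6=200
after LOAD R0, [R6]: R0=M[200]=30
after XOR R3, R0: R3=4^30=26
after ADD R3, 20: R3=26+20=46
after ADD R6, 4: R6=200+4=204
after SUB R5, 1: R5=6-1=5
CMP R5, 2  (cmp 5,2)
JNZ loop: taken
after LOAD R0, [R6]: R0=M[204]=5
after XOR R3, R0: R3=46^5=43
after ADD R3, 20: R3=43+20=63
after ADD R6, 4: R6=204+4=208
after SUB R5, 1: R5=5-1=4
CMP R5, 2  (cmp 4,2)
JNZ loop: taken
after LOAD R0, [R6]: R0=M[208]=21
after XOR R3, R0: R3=63^21=42
after ADD R3, 20: R3=42+20=62
after ADD R6, 4: R6=208+4=212
after SUB R5, 1: R5=4-1=3
CMP R5, 2  (cmp 3,2)
JNZ loop: taken
after LOAD R0, [R6]: R0=M[212]=30
after XOR R3, R0: R3=62^30=32
after ADD R3, 20: R3=32+20=52
after ADD R6, 4: R6=212+4=216
after SUB R5, 1: R5=3-1=2
CMP R5, 2  (cmp 2,2)
JNZ loop: not taken
STORE R3, [204] → M[204]=52
halt.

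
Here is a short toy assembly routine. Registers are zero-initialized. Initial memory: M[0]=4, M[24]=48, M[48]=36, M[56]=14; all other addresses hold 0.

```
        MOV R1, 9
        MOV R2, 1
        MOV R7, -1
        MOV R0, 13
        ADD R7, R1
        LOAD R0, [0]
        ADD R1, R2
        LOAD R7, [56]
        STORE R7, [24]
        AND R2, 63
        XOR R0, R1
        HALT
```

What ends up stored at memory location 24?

14

MOV R1, 9 → R1=9
MOV R2, 1 → R2=1
MOV R7, -1 → R7=-1
MOV R0, 13 → R0=13
ADD R7, R1 → R7=(-1)+9=8
LOAD R0, [0] → R0=M[0]=4
ADD R1, R2 → R1=9+1=10
LOAD R7, [56] → R7=M[56]=14
STORE R7, [24] → M[24]=14
AND R2, 63 → R2=1&63=1
XOR R0, R1 → R0=4^10=14
halt.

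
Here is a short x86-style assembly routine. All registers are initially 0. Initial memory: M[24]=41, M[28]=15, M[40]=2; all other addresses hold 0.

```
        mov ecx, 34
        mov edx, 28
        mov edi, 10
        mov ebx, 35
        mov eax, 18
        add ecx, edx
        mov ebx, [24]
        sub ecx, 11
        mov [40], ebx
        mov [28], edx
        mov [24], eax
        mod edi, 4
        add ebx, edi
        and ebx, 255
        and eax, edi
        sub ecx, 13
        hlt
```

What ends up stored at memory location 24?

mov ecx, 34 → ecx=34
mov edx, 28 → edx=28
mov edi, 10 → edi=10
mov ebx, 35 → ebx=35
mov eax, 18 → eax=18
add ecx, edx → ecx=34+28=62
mov ebx, [24] → ebx=M[24]=41
sub ecx, 11 → ecx=62-11=51
mov [40], ebx → M[40]=41
mov [28], edx → M[28]=28
mov [24], eax → M[24]=18
mod edi, 4 → edi=10%4=2
add ebx, edi → ebx=41+2=43
and ebx, 255 → ebx=43&255=43
and eax, edi → eax=18&2=2
sub ecx, 13 → ecx=51-13=38
halt.

18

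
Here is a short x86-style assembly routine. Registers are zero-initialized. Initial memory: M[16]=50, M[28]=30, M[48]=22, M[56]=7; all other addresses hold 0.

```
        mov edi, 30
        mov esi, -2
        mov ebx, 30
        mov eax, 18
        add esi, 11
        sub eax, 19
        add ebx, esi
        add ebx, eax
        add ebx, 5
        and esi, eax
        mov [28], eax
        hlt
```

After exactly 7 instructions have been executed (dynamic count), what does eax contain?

-1

edi=30
esi=-2
ebx=30
eax=18
esi=(-2)+11=9
eax=18-19=-1
ebx=30+9=39
After step 7: eax = -1.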